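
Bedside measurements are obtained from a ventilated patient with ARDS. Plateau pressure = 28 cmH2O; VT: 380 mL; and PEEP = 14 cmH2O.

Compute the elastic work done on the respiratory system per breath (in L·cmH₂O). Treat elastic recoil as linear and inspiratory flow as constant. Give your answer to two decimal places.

2.66

Elastic work ≈ ½ × (Pplat − PEEP) × Vt = 0.5 × (28 − 14) × 0.380 L = 0.5 × 14.0 × 0.380 = 2.66 L·cmH2O.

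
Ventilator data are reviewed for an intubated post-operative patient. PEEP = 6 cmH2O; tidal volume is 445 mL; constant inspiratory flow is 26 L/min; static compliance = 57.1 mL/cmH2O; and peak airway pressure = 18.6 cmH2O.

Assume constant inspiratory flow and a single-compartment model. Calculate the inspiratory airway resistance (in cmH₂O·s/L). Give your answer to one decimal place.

Flow: 26 L/min ÷ 60 = 0.4333 L/s.
Equation of motion (constant flow): PIP = Vt/C + R·V̇ + PEEP.
R·V̇ = PIP − Vt/C − PEEP = 18.6 − 445/57.1 − 6 = 18.6 − 7.793 − 6 = 4.807 cmH2O.
R = 4.807 / 0.4333 = 11.094 cmH2O·s/L.

11.1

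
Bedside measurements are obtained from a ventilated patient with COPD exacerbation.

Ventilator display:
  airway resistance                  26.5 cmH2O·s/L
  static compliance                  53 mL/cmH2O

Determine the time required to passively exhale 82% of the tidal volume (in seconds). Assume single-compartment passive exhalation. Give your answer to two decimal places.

τ = R × C = 26.5 × 53 mL/cmH2O = 26.5 × 0.053 L/cmH2O = 1.405 s.
Exhaled fraction f = 1 − e^(−t/τ) → t = −τ·ln(1 − f) = −1.405·ln(0.18) = 2.409 s.

2.41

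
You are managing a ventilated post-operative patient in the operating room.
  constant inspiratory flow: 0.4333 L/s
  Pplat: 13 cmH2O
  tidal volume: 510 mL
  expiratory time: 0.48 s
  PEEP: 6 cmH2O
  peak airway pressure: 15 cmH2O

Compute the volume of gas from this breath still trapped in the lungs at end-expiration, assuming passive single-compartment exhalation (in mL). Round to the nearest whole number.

122

R = (PIP − Pplat)/V̇ = (15 − 13) / 0.4333 = 2.0/0.4333 = 4.616 cmH2O·s/L.
C = Vt/(Pplat − PEEP) = 510.0 / (13 − 6) = 510.0/7.0 = 72.857 mL/cmH2O.
τ = R × C = 4.616 × 0.07286 L/cmH2O = 0.3363 s.
Fraction remaining = e^(−Te/τ) = e^(−0.48/0.3363) = 0.24.
Trapped volume = 510.0 × 0.24 = 122.4 mL.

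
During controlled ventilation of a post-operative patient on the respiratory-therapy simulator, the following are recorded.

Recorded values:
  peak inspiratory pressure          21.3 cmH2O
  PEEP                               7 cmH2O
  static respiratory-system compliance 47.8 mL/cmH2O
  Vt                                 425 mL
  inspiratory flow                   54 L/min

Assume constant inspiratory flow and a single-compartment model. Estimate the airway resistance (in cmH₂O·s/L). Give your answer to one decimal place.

6.0

Flow: 54 L/min ÷ 60 = 0.9 L/s.
Equation of motion (constant flow): PIP = Vt/C + R·V̇ + PEEP.
R·V̇ = PIP − Vt/C − PEEP = 21.3 − 425/47.8 − 7 = 21.3 − 8.891 − 7 = 5.409 cmH2O.
R = 5.409 / 0.9 = 6.01 cmH2O·s/L.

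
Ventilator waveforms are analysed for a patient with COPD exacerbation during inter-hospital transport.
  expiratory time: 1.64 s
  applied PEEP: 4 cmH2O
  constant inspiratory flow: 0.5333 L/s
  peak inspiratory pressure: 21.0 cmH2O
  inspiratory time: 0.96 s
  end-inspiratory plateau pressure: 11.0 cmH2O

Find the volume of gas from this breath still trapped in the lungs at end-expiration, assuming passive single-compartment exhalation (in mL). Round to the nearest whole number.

Vt = flow × Ti = 0.5333 L/s × 0.96 s × 1000 mL/L = 511.97 mL.
R = (PIP − Pplat)/V̇ = (21.0 − 11.0) / 0.5333 = 10.0/0.5333 = 18.751 cmH2O·s/L.
C = Vt/(Pplat − PEEP) = 511.97 / (11.0 − 4) = 511.97/7.0 = 73.139 mL/cmH2O.
τ = R × C = 18.751 × 0.07314 L/cmH2O = 1.371 s.
Fraction remaining = e^(−Te/τ) = e^(−1.64/1.371) = 0.3023.
Trapped volume = 511.97 × 0.3023 = 154.77 mL.

155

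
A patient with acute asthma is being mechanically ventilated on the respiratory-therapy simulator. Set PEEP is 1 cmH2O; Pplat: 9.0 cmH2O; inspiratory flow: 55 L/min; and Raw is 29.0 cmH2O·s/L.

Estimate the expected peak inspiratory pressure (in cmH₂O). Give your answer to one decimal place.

Flow: 55 L/min ÷ 60 = 0.9167 L/s.
PIP = Pplat + Raw × flow = 9.0 + 29.0 × 0.9167 = 9.0 + 26.584 = 35.584 cmH2O.

35.6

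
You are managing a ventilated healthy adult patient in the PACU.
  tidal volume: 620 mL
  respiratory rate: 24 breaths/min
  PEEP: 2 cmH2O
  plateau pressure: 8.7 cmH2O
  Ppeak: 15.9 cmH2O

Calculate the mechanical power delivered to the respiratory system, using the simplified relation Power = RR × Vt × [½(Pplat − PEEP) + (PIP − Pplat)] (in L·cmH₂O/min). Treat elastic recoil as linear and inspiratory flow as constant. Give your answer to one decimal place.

157.0

Per-breath work = Vt × [½(Pplat−PEEP) + (PIP−Pplat)] = 0.620 × [0.5×6.7 + 7.2] = 0.620 × 10.55 = 6.541 L·cmH2O.
Power = 24 × 6.541 = 156.98 L·cmH2O/min.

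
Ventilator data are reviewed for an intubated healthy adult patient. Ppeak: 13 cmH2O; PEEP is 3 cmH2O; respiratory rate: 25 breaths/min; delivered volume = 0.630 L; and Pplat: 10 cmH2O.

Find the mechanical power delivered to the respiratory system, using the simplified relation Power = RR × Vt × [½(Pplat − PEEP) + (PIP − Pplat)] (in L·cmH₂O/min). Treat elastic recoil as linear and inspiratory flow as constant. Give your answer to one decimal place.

Per-breath work = Vt × [½(Pplat−PEEP) + (PIP−Pplat)] = 0.630 × [0.5×7.0 + 3.0] = 0.630 × 6.5 = 4.095 L·cmH2O.
Power = 25 × 4.095 = 102.38 L·cmH2O/min.

102.4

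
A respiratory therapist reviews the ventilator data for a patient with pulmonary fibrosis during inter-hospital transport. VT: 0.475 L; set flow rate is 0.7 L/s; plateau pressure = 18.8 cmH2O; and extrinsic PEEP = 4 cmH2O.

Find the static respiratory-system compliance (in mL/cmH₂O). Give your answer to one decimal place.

32.1

Cstat = Vt / (Pplat − PEEP) = 475 / (18.8 − 4) = 475 / 14.8 = 32.095 mL/cmH2O.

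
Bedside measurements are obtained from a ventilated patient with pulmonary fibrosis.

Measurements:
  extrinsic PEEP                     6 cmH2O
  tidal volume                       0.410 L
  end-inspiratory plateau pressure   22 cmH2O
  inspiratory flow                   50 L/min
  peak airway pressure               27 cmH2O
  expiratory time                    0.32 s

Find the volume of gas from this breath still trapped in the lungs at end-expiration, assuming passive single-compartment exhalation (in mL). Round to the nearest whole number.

51

Flow: 50 L/min ÷ 60 = 0.8333 L/s.
R = (PIP − Pplat)/V̇ = (27 − 22) / 0.8333 = 5.0/0.8333 = 6.0 cmH2O·s/L.
C = Vt/(Pplat − PEEP) = 410.0 / (22 − 6) = 410.0/16.0 = 25.625 mL/cmH2O.
τ = R × C = 6.0 × 0.02563 L/cmH2O = 0.1538 s.
Fraction remaining = e^(−Te/τ) = e^(−0.32/0.1538) = 0.1249.
Trapped volume = 410.0 × 0.1249 = 51.209 mL.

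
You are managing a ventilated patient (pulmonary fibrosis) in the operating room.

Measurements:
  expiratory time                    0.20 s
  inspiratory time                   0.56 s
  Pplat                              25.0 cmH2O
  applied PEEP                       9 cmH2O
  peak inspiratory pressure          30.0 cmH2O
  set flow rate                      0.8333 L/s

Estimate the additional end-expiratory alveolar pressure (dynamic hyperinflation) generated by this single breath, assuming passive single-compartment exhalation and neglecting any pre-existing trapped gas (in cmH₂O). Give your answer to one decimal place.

5.1

Vt = flow × Ti = 0.8333 L/s × 0.56 s × 1000 mL/L = 466.65 mL.
R = (PIP − Pplat)/V̇ = (30.0 − 25.0) / 0.8333 = 5.0/0.8333 = 6.0 cmH2O·s/L.
C = Vt/(Pplat − PEEP) = 466.65 / (25.0 − 9) = 466.65/16.0 = 29.166 mL/cmH2O.
τ = R × C = 6.0 × 0.02917 L/cmH2O = 0.175 s.
Fraction remaining = e^(−Te/τ) = e^(−0.20/0.175) = 0.3189; trapped volume = 466.65 × 0.3189 = 148.81 mL.
Additional alveolar pressure from trapping ≈ V_trapped / C = 148.81 / 29.166 = 5.102 cmH2O.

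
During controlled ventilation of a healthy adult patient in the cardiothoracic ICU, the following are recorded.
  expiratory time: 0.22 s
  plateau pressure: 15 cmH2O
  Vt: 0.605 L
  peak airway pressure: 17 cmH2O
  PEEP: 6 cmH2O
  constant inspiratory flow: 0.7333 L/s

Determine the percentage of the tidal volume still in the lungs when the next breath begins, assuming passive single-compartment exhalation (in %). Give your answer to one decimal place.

R = (PIP − Pplat)/V̇ = (17 − 15) / 0.7333 = 2.0/0.7333 = 2.727 cmH2O·s/L.
C = Vt/(Pplat − PEEP) = 605.0 / (15 − 6) = 605.0/9.0 = 67.222 mL/cmH2O.
τ = R × C = 2.727 × 0.06722 L/cmH2O = 0.1833 s.
Fraction remaining at end-expiration = e^(−Te/τ) = e^(−0.22/0.1833) = 0.3011 → 30.11%.

30.1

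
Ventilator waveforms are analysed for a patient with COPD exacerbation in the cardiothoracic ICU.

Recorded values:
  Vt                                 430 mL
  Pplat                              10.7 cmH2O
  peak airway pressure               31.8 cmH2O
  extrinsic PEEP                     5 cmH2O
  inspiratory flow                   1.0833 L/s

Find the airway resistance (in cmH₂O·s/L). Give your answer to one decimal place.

Raw = (PIP − Pplat) / flow = (31.8 − 10.7) / 1.0833 = 21.1 / 1.0833 = 19.478 cmH2O·s/L.

19.5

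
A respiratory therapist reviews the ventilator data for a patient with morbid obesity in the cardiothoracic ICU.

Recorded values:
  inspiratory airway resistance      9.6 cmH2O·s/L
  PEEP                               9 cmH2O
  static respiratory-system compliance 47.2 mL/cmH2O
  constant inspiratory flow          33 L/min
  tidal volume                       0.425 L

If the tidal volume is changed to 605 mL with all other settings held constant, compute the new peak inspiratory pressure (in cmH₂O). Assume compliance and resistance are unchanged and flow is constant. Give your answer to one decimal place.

27.1

Flow: 33 L/min ÷ 60 = 0.55 L/s.
PIP = Vt/C + R·V̇ + PEEP (constant-flow equation of motion).
Only the elastic term changes: ΔPIP = ΔVt / C = (605 − 425) / 47.2 = 3.814 cmH2O.
Original PIP = 425/47.2 + 9.6×0.55 + 9 = 23.284 cmH2O; new PIP = 23.284 + (3.814) = 27.098 cmH2O.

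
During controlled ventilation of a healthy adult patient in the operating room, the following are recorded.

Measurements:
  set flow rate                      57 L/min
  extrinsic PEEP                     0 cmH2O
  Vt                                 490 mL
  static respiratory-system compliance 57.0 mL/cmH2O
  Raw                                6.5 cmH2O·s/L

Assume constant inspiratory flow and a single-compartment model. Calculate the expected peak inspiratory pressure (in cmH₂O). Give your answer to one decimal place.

14.8

Flow: 57 L/min ÷ 60 = 0.95 L/s.
Equation of motion (constant flow): PIP = Vt/C + R·V̇ + PEEP.
PIP = 490/57.0 + 6.5×0.95 + 0 = 8.596 + 6.175 + 0 = 14.771 cmH2O.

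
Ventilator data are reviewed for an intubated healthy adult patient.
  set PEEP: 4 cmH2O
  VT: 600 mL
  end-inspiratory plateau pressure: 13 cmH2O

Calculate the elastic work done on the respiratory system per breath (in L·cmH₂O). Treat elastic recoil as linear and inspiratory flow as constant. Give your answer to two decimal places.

Elastic work ≈ ½ × (Pplat − PEEP) × Vt = 0.5 × (13 − 4) × 0.600 L = 0.5 × 9.0 × 0.600 = 2.7 L·cmH2O.

2.70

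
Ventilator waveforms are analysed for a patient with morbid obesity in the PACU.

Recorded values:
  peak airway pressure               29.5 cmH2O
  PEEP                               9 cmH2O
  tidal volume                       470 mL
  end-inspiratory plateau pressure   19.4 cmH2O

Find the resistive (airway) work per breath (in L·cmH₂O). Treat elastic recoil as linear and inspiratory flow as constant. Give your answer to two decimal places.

4.75

With constant inspiratory flow the resistive pressure is constant at PIP − Pplat = 29.5 − 19.4 = 10.1 cmH2O, so resistive work = 10.1 × 0.470 = 4.747 L·cmH2O.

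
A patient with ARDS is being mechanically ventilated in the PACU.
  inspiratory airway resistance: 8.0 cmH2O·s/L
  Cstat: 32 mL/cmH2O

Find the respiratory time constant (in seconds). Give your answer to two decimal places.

0.26

τ = R × C = 8.0 × 32 mL/cmH2O = 8.0 × 0.032 L/cmH2O = 0.256 s.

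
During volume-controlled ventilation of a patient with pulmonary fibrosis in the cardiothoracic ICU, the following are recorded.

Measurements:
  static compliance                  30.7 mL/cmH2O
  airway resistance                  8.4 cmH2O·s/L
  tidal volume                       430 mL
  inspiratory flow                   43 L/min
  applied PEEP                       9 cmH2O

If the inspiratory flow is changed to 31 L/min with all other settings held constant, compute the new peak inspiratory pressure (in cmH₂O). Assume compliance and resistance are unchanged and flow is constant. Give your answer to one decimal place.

Flow: 43 L/min ÷ 60 = 0.7167 L/s.
New flow: 31 L/min ÷ 60 = 0.5167 L/s.
PIP = Vt/C + R·V̇ + PEEP (constant-flow equation of motion).
Only the resistive term changes: ΔPIP = R × ΔV̇ = 8.4 × (0.5167 − 0.7167) = 8.4 × -0.2 = -1.68 cmH2O.
Original PIP = 430/30.7 + 8.4×0.7167 + 9 = 29.027 cmH2O; new PIP = 29.027 + (-1.68) = 27.347 cmH2O.

27.3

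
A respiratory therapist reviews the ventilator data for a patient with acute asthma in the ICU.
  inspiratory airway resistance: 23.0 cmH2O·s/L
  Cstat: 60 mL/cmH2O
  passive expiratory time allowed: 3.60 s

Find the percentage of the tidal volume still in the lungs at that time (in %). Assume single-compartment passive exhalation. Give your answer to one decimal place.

7.4

τ = R × C = 23.0 × 60 mL/cmH2O = 23.0 × 0.060 L/cmH2O = 1.38 s.
Passive exhalation: V(t)/V₀ = e^(−t/τ) = e^(−3.60/1.38) = 0.07363.
Fraction remaining = 0.07363 → 7.363%.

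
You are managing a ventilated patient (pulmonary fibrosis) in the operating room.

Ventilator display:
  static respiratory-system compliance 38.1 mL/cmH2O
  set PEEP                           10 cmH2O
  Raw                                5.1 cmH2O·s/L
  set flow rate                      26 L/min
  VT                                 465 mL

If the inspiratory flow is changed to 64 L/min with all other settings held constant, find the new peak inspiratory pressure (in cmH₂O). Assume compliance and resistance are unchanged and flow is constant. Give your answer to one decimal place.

Flow: 26 L/min ÷ 60 = 0.4333 L/s.
New flow: 64 L/min ÷ 60 = 1.0667 L/s.
PIP = Vt/C + R·V̇ + PEEP (constant-flow equation of motion).
Only the resistive term changes: ΔPIP = R × ΔV̇ = 5.1 × (1.0667 − 0.4333) = 5.1 × 0.6334 = 3.23 cmH2O.
Original PIP = 465/38.1 + 5.1×0.4333 + 10 = 24.415 cmH2O; new PIP = 24.415 + (3.23) = 27.645 cmH2O.

27.6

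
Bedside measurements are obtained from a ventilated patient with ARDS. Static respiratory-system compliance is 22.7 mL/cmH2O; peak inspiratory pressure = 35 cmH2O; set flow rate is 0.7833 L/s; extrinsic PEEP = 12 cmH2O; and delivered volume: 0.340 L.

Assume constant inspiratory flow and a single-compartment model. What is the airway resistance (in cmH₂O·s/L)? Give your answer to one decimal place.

Equation of motion (constant flow): PIP = Vt/C + R·V̇ + PEEP.
R·V̇ = PIP − Vt/C − PEEP = 35 − 340/22.7 − 12 = 35 − 14.978 − 12 = 8.022 cmH2O.
R = 8.022 / 0.7833 = 10.241 cmH2O·s/L.

10.2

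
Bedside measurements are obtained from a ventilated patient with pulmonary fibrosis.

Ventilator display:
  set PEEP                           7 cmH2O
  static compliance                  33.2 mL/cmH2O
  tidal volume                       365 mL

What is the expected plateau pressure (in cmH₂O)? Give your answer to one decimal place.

18.0

Pplat = PEEP + Vt / Cstat = 7 + 365 / 33.2 = 7 + 10.994 = 17.994 cmH2O.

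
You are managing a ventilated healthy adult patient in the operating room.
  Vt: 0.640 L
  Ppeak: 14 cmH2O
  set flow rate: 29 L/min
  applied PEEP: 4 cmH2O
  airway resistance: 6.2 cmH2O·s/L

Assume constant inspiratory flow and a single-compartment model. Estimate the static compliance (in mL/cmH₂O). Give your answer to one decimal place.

Flow: 29 L/min ÷ 60 = 0.4833 L/s.
Equation of motion (constant flow): PIP = Vt/C + R·V̇ + PEEP.
Vt/C = PIP − R·V̇ − PEEP = 14 − 6.2×0.4833 − 4 = 14 − 2.996 − 4 = 7.004 cmH2O.
C = Vt / 7.004 = 640 / 7.004 = 91.376 mL/cmH2O.

91.4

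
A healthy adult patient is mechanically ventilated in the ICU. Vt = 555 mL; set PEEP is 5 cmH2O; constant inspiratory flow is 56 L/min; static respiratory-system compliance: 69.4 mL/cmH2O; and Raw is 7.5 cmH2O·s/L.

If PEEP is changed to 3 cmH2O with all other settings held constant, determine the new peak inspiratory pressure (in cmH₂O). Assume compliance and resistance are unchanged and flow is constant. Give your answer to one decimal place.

18.0

Flow: 56 L/min ÷ 60 = 0.9333 L/s.
PIP = Vt/C + R·V̇ + PEEP (constant-flow equation of motion).
Only the baseline term changes: ΔPIP = ΔPEEP = 3 − 5 = -2.0 cmH2O.
Original PIP = 555/69.4 + 7.5×0.9333 + 5 = 19.997 cmH2O; new PIP = 19.997 + (-2.0) = 17.997 cmH2O.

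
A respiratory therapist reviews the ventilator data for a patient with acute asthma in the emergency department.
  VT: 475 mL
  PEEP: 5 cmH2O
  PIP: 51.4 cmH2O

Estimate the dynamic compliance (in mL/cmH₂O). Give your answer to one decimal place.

10.2

Dynamic compliance = Vt / (PIP − PEEP) = 475 / (51.4 − 5) = 475 / 46.4 = 10.237 mL/cmH2O.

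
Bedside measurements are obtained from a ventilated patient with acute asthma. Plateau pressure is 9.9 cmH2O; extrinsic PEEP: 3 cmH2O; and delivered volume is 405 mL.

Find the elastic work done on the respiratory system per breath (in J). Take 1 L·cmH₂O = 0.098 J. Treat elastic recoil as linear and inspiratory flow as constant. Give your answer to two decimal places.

Elastic work ≈ ½ × (Pplat − PEEP) × Vt = 0.5 × (9.9 − 3) × 0.405 L = 0.5 × 6.9 × 0.405 = 1.397 L·cmH2O.
× 0.098 J/(L·cmH2O) → 0.1369 J.

0.14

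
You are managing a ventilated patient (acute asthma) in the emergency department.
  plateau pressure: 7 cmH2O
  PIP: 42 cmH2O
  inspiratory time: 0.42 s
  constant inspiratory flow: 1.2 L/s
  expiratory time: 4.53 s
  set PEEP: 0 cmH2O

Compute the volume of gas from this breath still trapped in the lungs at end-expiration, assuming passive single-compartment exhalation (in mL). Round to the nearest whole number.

58

Vt = flow × Ti = 1.2 L/s × 0.42 s × 1000 mL/L = 504.0 mL.
R = (PIP − Pplat)/V̇ = (42 − 7) / 1.2 = 35.0/1.2 = 29.167 cmH2O·s/L.
C = Vt/(Pplat − PEEP) = 504.0 / (7 − 0) = 504.0/7.0 = 72.0 mL/cmH2O.
τ = R × C = 29.167 × 0.072 L/cmH2O = 2.1 s.
Fraction remaining = e^(−Te/τ) = e^(−4.53/2.1) = 0.1157.
Trapped volume = 504.0 × 0.1157 = 58.313 mL.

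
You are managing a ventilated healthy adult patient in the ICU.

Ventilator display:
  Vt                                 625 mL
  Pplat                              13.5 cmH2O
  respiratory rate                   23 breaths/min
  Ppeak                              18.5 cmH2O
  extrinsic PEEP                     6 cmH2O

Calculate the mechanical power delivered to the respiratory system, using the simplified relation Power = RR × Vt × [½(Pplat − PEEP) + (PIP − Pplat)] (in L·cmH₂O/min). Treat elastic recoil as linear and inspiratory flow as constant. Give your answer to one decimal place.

125.8

Per-breath work = Vt × [½(Pplat−PEEP) + (PIP−Pplat)] = 0.625 × [0.5×7.5 + 5.0] = 0.625 × 8.75 = 5.469 L·cmH2O.
Power = 23 × 5.469 = 125.79 L·cmH2O/min.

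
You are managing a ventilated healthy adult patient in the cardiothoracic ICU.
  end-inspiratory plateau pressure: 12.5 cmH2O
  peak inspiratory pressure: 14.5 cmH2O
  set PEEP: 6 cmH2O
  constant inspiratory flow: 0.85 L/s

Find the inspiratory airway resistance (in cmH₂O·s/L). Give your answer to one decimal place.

Raw = (PIP − Pplat) / flow = (14.5 − 12.5) / 0.85 = 2.0 / 0.85 = 2.353 cmH2O·s/L.

2.4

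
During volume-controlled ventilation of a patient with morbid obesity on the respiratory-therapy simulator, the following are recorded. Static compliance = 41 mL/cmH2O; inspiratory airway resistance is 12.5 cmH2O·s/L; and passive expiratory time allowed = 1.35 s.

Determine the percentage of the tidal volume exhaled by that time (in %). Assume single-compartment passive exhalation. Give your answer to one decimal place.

92.8

τ = R × C = 12.5 × 41 mL/cmH2O = 12.5 × 0.041 L/cmH2O = 0.5125 s.
Passive exhalation: V(t)/V₀ = e^(−t/τ) = e^(−1.35/0.5125) = 0.07178.
Fraction exhaled = 1 − 0.07178 = 0.9282 → 92.82%.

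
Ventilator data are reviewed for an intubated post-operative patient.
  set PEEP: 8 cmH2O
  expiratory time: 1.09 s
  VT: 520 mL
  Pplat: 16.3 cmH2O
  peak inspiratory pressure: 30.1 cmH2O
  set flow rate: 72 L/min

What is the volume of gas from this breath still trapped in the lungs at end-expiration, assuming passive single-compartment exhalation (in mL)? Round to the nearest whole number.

Flow: 72 L/min ÷ 60 = 1.2 L/s.
R = (PIP − Pplat)/V̇ = (30.1 − 16.3) / 1.2 = 13.8/1.2 = 11.5 cmH2O·s/L.
C = Vt/(Pplat − PEEP) = 520.0 / (16.3 − 8) = 520.0/8.3 = 62.651 mL/cmH2O.
τ = R × C = 11.5 × 0.06265 L/cmH2O = 0.7205 s.
Fraction remaining = e^(−Te/τ) = e^(−1.09/0.7205) = 0.2203.
Trapped volume = 520.0 × 0.2203 = 114.56 mL.

115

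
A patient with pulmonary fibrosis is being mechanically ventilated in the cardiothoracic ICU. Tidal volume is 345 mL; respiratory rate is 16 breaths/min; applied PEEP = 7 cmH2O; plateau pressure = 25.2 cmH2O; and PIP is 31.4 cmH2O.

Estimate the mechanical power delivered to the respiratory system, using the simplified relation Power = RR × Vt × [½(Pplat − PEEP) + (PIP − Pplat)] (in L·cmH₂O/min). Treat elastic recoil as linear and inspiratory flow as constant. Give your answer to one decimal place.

84.5

Per-breath work = Vt × [½(Pplat−PEEP) + (PIP−Pplat)] = 0.345 × [0.5×18.2 + 6.2] = 0.345 × 15.3 = 5.279 L·cmH2O.
Power = 16 × 5.279 = 84.464 L·cmH2O/min.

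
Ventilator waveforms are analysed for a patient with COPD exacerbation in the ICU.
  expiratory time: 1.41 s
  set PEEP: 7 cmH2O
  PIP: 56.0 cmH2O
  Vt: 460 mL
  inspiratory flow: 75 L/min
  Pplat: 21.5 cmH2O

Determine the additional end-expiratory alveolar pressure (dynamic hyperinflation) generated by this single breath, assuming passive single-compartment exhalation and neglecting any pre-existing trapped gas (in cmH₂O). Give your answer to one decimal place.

2.9

Flow: 75 L/min ÷ 60 = 1.25 L/s.
R = (PIP − Pplat)/V̇ = (56.0 − 21.5) / 1.25 = 34.5/1.25 = 27.6 cmH2O·s/L.
C = Vt/(Pplat − PEEP) = 460.0 / (21.5 − 7) = 460.0/14.5 = 31.724 mL/cmH2O.
τ = R × C = 27.6 × 0.03172 L/cmH2O = 0.8755 s.
Fraction remaining = e^(−Te/τ) = e^(−1.41/0.8755) = 0.1998; trapped volume = 460.0 × 0.1998 = 91.908 mL.
Additional alveolar pressure from trapping ≈ V_trapped / C = 91.908 / 31.724 = 2.897 cmH2O.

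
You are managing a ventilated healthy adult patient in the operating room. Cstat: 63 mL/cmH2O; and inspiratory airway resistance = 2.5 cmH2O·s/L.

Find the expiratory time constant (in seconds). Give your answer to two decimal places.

τ = R × C = 2.5 × 63 mL/cmH2O = 2.5 × 0.063 L/cmH2O = 0.1575 s.

0.16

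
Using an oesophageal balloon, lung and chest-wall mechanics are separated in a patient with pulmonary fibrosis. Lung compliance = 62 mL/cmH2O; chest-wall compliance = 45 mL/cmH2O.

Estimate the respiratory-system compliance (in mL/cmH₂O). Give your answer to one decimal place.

26.1

Lung and chest wall are elastances in series: 1/Crs = 1/CL + 1/Ccw.
1/Crs = 1/62 + 1/45 = 0.03835.
Crs = 26.076 mL/cmH2O.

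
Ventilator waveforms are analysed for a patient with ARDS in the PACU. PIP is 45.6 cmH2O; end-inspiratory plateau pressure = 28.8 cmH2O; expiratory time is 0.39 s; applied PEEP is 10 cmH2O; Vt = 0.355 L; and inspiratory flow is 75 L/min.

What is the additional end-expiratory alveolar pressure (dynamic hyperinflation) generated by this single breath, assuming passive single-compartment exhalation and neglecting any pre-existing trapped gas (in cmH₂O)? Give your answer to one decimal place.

Flow: 75 L/min ÷ 60 = 1.25 L/s.
R = (PIP − Pplat)/V̇ = (45.6 − 28.8) / 1.25 = 16.8/1.25 = 13.44 cmH2O·s/L.
C = Vt/(Pplat − PEEP) = 355.0 / (28.8 − 10) = 355.0/18.8 = 18.883 mL/cmH2O.
τ = R × C = 13.44 × 0.01888 L/cmH2O = 0.2537 s.
Fraction remaining = e^(−Te/τ) = e^(−0.39/0.2537) = 0.215; trapped volume = 355.0 × 0.215 = 76.325 mL.
Additional alveolar pressure from trapping ≈ V_trapped / C = 76.325 / 18.883 = 4.042 cmH2O.

4.0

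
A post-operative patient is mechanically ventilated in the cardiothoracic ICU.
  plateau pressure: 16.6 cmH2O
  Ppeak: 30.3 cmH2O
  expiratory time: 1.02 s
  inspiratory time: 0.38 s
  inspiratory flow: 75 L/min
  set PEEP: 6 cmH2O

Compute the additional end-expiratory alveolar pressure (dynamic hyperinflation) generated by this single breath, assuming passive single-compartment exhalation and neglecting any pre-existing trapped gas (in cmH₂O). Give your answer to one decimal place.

1.3

Flow: 75 L/min ÷ 60 = 1.25 L/s.
Vt = flow × Ti = 1.25 L/s × 0.38 s × 1000 mL/L = 475.0 mL.
R = (PIP − Pplat)/V̇ = (30.3 − 16.6) / 1.25 = 13.7/1.25 = 10.96 cmH2O·s/L.
C = Vt/(Pplat − PEEP) = 475.0 / (16.6 − 6) = 475.0/10.6 = 44.811 mL/cmH2O.
τ = R × C = 10.96 × 0.04481 L/cmH2O = 0.4911 s.
Fraction remaining = e^(−Te/τ) = e^(−1.02/0.4911) = 0.1253; trapped volume = 475.0 × 0.1253 = 59.518 mL.
Additional alveolar pressure from trapping ≈ V_trapped / C = 59.518 / 44.811 = 1.328 cmH2O.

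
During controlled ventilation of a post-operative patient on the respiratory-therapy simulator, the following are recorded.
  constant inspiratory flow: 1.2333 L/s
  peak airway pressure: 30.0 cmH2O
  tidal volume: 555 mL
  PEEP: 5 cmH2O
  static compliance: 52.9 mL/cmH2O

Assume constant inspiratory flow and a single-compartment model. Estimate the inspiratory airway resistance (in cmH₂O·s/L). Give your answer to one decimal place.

11.8

Equation of motion (constant flow): PIP = Vt/C + R·V̇ + PEEP.
R·V̇ = PIP − Vt/C − PEEP = 30.0 − 555/52.9 − 5 = 30.0 − 10.491 − 5 = 14.509 cmH2O.
R = 14.509 / 1.2333 = 11.764 cmH2O·s/L.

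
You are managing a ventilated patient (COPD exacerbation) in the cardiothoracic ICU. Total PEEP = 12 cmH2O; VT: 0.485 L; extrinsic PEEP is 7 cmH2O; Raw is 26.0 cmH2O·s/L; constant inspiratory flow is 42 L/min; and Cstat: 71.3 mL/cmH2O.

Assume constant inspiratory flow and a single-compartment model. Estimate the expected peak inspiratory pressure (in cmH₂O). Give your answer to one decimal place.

37.0

Flow: 42 L/min ÷ 60 = 0.7 L/s.
Total PEEP = 12 cmH2O (set 7 + intrinsic 5); this is the baseline alveolar pressure.
Equation of motion (constant flow): PIP = Vt/C + R·V̇ + PEEP.
PIP = 485/71.3 + 26.0×0.7 + 12 = 6.802 + 18.2 + 12 = 37.002 cmH2O.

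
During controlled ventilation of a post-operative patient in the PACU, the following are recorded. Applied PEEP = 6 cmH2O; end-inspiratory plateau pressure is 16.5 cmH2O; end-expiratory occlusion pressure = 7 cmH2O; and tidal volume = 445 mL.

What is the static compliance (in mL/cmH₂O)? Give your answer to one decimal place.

End-expiratory occlusion gives total PEEP = 7 cmH2O (intrinsic PEEP = 7 − 6 = 1). Use total PEEP for the elastic gradient.
Cstat = Vt / (Pplat − PEEPtotal) = 445 / (16.5 − 7) = 445 / 9.5 = 46.842 mL/cmH2O.

46.8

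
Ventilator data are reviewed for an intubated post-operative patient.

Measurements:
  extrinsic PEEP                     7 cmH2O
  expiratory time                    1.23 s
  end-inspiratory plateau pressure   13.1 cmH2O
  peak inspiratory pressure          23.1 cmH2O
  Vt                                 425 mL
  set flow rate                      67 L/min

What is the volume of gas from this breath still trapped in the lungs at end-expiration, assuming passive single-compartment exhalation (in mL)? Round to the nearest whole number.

59

Flow: 67 L/min ÷ 60 = 1.1167 L/s.
R = (PIP − Pplat)/V̇ = (23.1 − 13.1) / 1.1167 = 10.0/1.1167 = 8.955 cmH2O·s/L.
C = Vt/(Pplat − PEEP) = 425.0 / (13.1 − 7) = 425.0/6.1 = 69.672 mL/cmH2O.
τ = R × C = 8.955 × 0.06967 L/cmH2O = 0.6239 s.
Fraction remaining = e^(−Te/τ) = e^(−1.23/0.6239) = 0.1393.
Trapped volume = 425.0 × 0.1393 = 59.203 mL.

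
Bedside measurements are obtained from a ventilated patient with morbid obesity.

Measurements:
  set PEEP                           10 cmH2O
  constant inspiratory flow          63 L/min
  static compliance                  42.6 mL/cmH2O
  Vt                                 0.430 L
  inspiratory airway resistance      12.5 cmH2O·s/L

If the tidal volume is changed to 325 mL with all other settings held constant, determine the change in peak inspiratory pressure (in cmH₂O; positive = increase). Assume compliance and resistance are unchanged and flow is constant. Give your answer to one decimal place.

-2.5

PIP = Vt/C + R·V̇ + PEEP (constant-flow equation of motion).
Only the elastic term changes: ΔPIP = ΔVt / C = (325 − 430) / 42.6 = -2.465 cmH2O.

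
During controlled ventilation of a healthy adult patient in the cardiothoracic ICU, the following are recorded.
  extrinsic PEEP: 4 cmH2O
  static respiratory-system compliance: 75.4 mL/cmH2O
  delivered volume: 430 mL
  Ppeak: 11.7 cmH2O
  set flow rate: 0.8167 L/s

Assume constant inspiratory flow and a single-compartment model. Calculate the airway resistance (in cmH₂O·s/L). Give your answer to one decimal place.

Equation of motion (constant flow): PIP = Vt/C + R·V̇ + PEEP.
R·V̇ = PIP − Vt/C − PEEP = 11.7 − 430/75.4 − 4 = 11.7 − 5.703 − 4 = 1.997 cmH2O.
R = 1.997 / 0.8167 = 2.445 cmH2O·s/L.

2.4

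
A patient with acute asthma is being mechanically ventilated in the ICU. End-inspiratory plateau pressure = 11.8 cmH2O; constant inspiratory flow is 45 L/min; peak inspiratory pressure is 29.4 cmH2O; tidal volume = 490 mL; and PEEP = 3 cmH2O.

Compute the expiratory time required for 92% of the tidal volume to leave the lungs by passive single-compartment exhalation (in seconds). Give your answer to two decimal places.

3.30

Flow: 45 L/min ÷ 60 = 0.75 L/s.
R = (PIP − Pplat)/V̇ = (29.4 − 11.8) / 0.75 = 17.6/0.75 = 23.467 cmH2O·s/L.
C = Vt/(Pplat − PEEP) = 490.0 / (11.8 − 3) = 490.0/8.8 = 55.682 mL/cmH2O.
τ = R × C = 23.467 × 0.05568 L/cmH2O = 1.307 s.
t = −τ·ln(1 − 0.92) = −1.307·ln(0.08) = 3.301 s.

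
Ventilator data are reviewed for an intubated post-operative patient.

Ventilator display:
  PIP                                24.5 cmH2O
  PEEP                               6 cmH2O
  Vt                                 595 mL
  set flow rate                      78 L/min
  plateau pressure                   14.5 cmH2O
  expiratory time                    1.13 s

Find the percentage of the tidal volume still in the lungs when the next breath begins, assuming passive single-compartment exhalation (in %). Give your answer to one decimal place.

Flow: 78 L/min ÷ 60 = 1.3 L/s.
R = (PIP − Pplat)/V̇ = (24.5 − 14.5) / 1.3 = 10.0/1.3 = 7.692 cmH2O·s/L.
C = Vt/(Pplat − PEEP) = 595.0 / (14.5 − 6) = 595.0/8.5 = 70.0 mL/cmH2O.
τ = R × C = 7.692 × 0.07 L/cmH2O = 0.5384 s.
Fraction remaining at end-expiration = e^(−Te/τ) = e^(−1.13/0.5384) = 0.1226 → 12.26%.

12.3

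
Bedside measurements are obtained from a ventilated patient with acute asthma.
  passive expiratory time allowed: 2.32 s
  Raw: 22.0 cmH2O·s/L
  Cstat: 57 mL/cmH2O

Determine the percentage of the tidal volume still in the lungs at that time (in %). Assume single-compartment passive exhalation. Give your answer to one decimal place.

15.7

τ = R × C = 22.0 × 57 mL/cmH2O = 22.0 × 0.057 L/cmH2O = 1.254 s.
Passive exhalation: V(t)/V₀ = e^(−t/τ) = e^(−2.32/1.254) = 0.1572.
Fraction remaining = 0.1572 → 15.72%.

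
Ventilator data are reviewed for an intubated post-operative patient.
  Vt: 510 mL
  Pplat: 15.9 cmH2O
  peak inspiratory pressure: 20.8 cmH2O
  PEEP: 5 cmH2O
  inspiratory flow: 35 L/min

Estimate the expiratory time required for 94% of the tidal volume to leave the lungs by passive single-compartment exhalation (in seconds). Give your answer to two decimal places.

1.11

Flow: 35 L/min ÷ 60 = 0.5833 L/s.
R = (PIP − Pplat)/V̇ = (20.8 − 15.9) / 0.5833 = 4.9/0.5833 = 8.4 cmH2O·s/L.
C = Vt/(Pplat − PEEP) = 510.0 / (15.9 − 5) = 510.0/10.9 = 46.789 mL/cmH2O.
τ = R × C = 8.4 × 0.04679 L/cmH2O = 0.393 s.
t = −τ·ln(1 − 0.94) = −0.393·ln(0.06) = 1.106 s.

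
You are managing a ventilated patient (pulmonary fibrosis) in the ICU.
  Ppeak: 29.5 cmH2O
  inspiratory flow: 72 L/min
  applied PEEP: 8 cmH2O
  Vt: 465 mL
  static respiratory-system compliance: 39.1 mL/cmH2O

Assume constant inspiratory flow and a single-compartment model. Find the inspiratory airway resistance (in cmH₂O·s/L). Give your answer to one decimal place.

Flow: 72 L/min ÷ 60 = 1.2 L/s.
Equation of motion (constant flow): PIP = Vt/C + R·V̇ + PEEP.
R·V̇ = PIP − Vt/C − PEEP = 29.5 − 465/39.1 − 8 = 29.5 − 11.893 − 8 = 9.607 cmH2O.
R = 9.607 / 1.2 = 8.006 cmH2O·s/L.

8.0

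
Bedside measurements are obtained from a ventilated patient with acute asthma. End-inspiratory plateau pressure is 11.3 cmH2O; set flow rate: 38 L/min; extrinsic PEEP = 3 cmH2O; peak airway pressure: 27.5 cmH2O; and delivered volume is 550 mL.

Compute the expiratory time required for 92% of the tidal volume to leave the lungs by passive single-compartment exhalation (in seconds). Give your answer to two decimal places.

4.28

Flow: 38 L/min ÷ 60 = 0.6333 L/s.
R = (PIP − Pplat)/V̇ = (27.5 − 11.3) / 0.6333 = 16.2/0.6333 = 25.58 cmH2O·s/L.
C = Vt/(Pplat − PEEP) = 550.0 / (11.3 − 3) = 550.0/8.3 = 66.265 mL/cmH2O.
τ = R × C = 25.58 × 0.06627 L/cmH2O = 1.695 s.
t = −τ·ln(1 − 0.92) = −1.695·ln(0.08) = 4.281 s.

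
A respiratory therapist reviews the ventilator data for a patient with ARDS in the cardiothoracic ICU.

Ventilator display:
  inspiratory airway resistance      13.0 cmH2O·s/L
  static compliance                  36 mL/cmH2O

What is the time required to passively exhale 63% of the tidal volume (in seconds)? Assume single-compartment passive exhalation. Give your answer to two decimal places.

τ = R × C = 13.0 × 36 mL/cmH2O = 13.0 × 0.036 L/cmH2O = 0.468 s.
Exhaled fraction f = 1 − e^(−t/τ) → t = −τ·ln(1 − f) = −0.468·ln(0.37) = 0.4653 s.

0.47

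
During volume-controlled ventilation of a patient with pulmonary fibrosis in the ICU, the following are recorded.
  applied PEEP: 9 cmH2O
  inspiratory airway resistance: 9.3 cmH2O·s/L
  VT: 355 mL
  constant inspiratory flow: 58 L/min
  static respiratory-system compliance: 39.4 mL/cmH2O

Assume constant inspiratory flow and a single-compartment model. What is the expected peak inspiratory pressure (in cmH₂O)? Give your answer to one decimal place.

27.0

Flow: 58 L/min ÷ 60 = 0.9667 L/s.
Equation of motion (constant flow): PIP = Vt/C + R·V̇ + PEEP.
PIP = 355/39.4 + 9.3×0.9667 + 9 = 9.01 + 8.99 + 9 = 27.0 cmH2O.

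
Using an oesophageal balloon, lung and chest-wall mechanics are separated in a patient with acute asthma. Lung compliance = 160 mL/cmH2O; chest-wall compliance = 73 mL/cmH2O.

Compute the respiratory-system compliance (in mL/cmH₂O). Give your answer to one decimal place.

Lung and chest wall are elastances in series: 1/Crs = 1/CL + 1/Ccw.
1/Crs = 1/160 + 1/73 = 0.01995.
Crs = 50.125 mL/cmH2O.

50.1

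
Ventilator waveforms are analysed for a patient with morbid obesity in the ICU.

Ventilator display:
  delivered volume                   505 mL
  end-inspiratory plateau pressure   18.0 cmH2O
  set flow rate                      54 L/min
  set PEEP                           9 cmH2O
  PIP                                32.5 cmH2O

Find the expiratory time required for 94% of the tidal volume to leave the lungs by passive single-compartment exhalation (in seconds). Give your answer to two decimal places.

2.54

Flow: 54 L/min ÷ 60 = 0.9 L/s.
R = (PIP − Pplat)/V̇ = (32.5 − 18.0) / 0.9 = 14.5/0.9 = 16.111 cmH2O·s/L.
C = Vt/(Pplat − PEEP) = 505.0 / (18.0 − 9) = 505.0/9.0 = 56.111 mL/cmH2O.
τ = R × C = 16.111 × 0.05611 L/cmH2O = 0.904 s.
t = −τ·ln(1 − 0.94) = −0.904·ln(0.06) = 2.543 s.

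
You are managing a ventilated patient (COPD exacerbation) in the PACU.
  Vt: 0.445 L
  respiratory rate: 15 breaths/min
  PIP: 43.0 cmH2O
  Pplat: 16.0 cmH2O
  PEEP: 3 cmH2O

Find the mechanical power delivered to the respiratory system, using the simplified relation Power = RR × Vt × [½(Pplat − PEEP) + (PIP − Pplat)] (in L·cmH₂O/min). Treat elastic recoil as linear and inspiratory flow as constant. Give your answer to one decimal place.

223.6

Per-breath work = Vt × [½(Pplat−PEEP) + (PIP−Pplat)] = 0.445 × [0.5×13.0 + 27.0] = 0.445 × 33.5 = 14.908 L·cmH2O.
Power = 15 × 14.908 = 223.62 L·cmH2O/min.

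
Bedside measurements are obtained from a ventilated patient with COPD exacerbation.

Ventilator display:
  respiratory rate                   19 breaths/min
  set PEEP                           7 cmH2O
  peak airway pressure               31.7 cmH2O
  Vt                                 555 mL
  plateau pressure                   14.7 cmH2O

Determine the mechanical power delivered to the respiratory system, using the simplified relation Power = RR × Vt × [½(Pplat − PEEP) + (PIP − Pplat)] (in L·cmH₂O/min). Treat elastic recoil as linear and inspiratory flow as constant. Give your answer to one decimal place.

219.9

Per-breath work = Vt × [½(Pplat−PEEP) + (PIP−Pplat)] = 0.555 × [0.5×7.7 + 17.0] = 0.555 × 20.85 = 11.572 L·cmH2O.
Power = 19 × 11.572 = 219.87 L·cmH2O/min.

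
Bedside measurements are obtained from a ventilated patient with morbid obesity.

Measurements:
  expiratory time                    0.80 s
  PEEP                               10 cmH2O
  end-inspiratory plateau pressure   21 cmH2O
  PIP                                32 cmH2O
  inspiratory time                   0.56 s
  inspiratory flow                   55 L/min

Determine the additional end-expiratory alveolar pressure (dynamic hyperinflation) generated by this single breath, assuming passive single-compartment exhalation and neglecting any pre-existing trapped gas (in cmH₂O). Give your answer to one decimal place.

2.6

Flow: 55 L/min ÷ 60 = 0.9167 L/s.
Vt = flow × Ti = 0.9167 L/s × 0.56 s × 1000 mL/L = 513.35 mL.
R = (PIP − Pplat)/V̇ = (32 − 21) / 0.9167 = 11.0/0.9167 = 12.0 cmH2O·s/L.
C = Vt/(Pplat − PEEP) = 513.35 / (21 − 10) = 513.35/11.0 = 46.668 mL/cmH2O.
τ = R × C = 12.0 × 0.04667 L/cmH2O = 0.56 s.
Fraction remaining = e^(−Te/τ) = e^(−0.80/0.56) = 0.2397; trapped volume = 513.35 × 0.2397 = 123.05 mL.
Additional alveolar pressure from trapping ≈ V_trapped / C = 123.05 / 46.668 = 2.637 cmH2O.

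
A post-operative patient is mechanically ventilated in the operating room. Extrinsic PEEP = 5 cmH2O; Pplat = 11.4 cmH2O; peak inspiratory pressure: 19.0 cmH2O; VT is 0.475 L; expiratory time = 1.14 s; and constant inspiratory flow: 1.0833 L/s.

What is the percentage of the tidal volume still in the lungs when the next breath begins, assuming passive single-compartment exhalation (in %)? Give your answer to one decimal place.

11.2

R = (PIP − Pplat)/V̇ = (19.0 − 11.4) / 1.0833 = 7.6/1.0833 = 7.016 cmH2O·s/L.
C = Vt/(Pplat − PEEP) = 475.0 / (11.4 − 5) = 475.0/6.4 = 74.219 mL/cmH2O.
τ = R × C = 7.016 × 0.07422 L/cmH2O = 0.5207 s.
Fraction remaining at end-expiration = e^(−Te/τ) = e^(−1.14/0.5207) = 0.112 → 11.2%.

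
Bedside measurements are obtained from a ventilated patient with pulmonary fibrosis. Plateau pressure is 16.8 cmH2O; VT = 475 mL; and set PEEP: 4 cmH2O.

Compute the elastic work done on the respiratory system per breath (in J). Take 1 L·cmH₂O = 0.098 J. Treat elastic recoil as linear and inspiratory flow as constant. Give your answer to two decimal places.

0.30

Elastic work ≈ ½ × (Pplat − PEEP) × Vt = 0.5 × (16.8 − 4) × 0.475 L = 0.5 × 12.8 × 0.475 = 3.04 L·cmH2O.
× 0.098 J/(L·cmH2O) → 0.2979 J.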